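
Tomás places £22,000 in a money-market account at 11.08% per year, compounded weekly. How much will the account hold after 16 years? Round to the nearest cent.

Periodic rate = 11.08%/52 = 0.00213077; periods = 52·16 = 832.
A = 22,000·(1 + 0.1108/52)^832 ≈ 22,000·5.8762215676 ≈ 129,276.8745.

£129,276.87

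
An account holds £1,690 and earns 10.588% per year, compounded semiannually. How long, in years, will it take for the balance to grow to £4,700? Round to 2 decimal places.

We need (1 + 0.05294)^(2t) = 2.7811, so 2t = ln 2.7811 / ln 1.05294 ≈ 19.8276.
t ≈ 19.8276/2 = 9.9138 years.

9.91 years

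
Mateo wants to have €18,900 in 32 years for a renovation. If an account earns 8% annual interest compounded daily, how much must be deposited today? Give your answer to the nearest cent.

€1,461.47

Growth factor = (1 + 0.08/365)^11680 ≈ 12.932189238.
P = 18,900/12.932189238 ≈ 1,461.4695.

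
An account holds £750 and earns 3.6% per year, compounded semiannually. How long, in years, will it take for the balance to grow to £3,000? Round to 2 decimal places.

38.85 years

(1 + 0.018)^(2t) = 3,000/750 = 4.
2t·ln(1 + 0.018) = ln(4); 2t = 1.3863/0.0178399 ≈ 77.7074.
t ≈ 38.8537 years.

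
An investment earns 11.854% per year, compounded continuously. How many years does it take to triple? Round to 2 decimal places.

e^(0.11854t) = 3, so 0.11854t = ln 3 ≈ 1.0986.
t ≈ 1.0986/0.11854 ≈ 9.2679.

9.27 years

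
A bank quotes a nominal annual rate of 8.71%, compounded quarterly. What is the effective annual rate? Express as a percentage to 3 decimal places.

One year is 4 periods at 0.021775 each: (1 + 0.021775)^4 ≈ 1.089986.
EAR = 1.089986 − 1 ≈ 8.99864%.

8.999%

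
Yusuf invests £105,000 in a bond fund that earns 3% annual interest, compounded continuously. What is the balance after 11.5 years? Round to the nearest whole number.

A = P·e^(rt) = 105,000·e^(0.03·11.5) = 105,000·e^0.345.
e^0.345 ≈ 1.41198991967, so A ≈ 148,258.9416.

£148,259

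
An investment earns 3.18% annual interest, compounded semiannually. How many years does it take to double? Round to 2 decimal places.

21.97 years

(1 + 0.0159)^(2t) = 2.
2t = ln 2 / ln(1 + 0.0159) ≈ 0.69315/0.0157749 ≈ 43.9398.
t ≈ 21.9699.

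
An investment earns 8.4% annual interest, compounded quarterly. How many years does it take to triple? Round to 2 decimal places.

13.22 years

(1 + 0.021)^(4t) = 3.
4t = ln 3 / ln(1 + 0.021) ≈ 1.0986/0.0207825 ≈ 52.8623.
t ≈ 13.2156.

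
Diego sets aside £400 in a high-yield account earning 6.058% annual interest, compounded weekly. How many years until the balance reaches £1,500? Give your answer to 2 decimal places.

21.83 years

We need (1 + 0.001165)^(52t) = 3.75, so 52t = ln 3.75 / ln 1.001165 ≈ 1135.2151.
t ≈ 1135.2151/52 = 21.8311 years.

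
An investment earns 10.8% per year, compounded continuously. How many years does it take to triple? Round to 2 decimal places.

e^(0.108t) = 3, so 0.108t = ln 3 ≈ 1.0986.
t ≈ 1.0986/0.108 ≈ 10.1723.

10.17 years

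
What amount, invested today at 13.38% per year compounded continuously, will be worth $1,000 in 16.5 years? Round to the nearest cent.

$109.95

P = A·e^(−rt) = 1,000·e^(−2.2077).
e^(−2.2077) ≈ 0.10995325, so P ≈ 109.9533.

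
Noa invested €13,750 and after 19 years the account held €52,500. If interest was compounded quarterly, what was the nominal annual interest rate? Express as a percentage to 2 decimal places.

The 76-period growth factor is 52,500/13,750 = 3.81818.
r/4 = 3.81818^(1/76) − 1 ≈ 0.0177849, so r ≈ 4·0.0177849 = 7.11396%.

7.11%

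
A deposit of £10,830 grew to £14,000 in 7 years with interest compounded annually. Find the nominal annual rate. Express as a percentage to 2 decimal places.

The 7-period growth factor is 14,000/10,830 = 1.29271.
r = 1.29271^(1/7) − 1 ≈ 0.0373576, i.e. 3.73576%.

3.74%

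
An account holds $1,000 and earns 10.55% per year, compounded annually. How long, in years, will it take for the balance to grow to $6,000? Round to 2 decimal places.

We need (1 + 0.1055)^t = 6, so t = ln 6 / ln 1.1055 ≈ 17.8644.

17.86 years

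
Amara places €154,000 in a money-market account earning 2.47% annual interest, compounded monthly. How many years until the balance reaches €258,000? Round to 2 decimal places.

20.91 years

(1 + 0.00205833)^(12t) = 258,000/154,000 = 1.6753.
12t·ln(1 + 0.00205833) = ln(1.6753); 12t = 0.51601/0.00205622 ≈ 250.9496.
t ≈ 20.9125 years.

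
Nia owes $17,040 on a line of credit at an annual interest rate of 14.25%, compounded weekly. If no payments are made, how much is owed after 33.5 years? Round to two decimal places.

Growth factor = (1 + 0.1425/52)^1742 ≈ 117.5919957488.
A ≈ 17,040 × 117.5919957488 ≈ 2,003,767.6076.

$2,003,767.61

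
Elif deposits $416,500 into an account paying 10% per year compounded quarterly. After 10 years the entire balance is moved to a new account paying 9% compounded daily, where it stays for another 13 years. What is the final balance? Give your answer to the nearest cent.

$3,602,728.46

Phase 1: 416,500·(1 + 0.025)^40 ≈ 1,118,329.0887.
Phase 2: 1,118,329.0887·(1 + 0.09/365)^4745 ≈ 3,602,728.4579.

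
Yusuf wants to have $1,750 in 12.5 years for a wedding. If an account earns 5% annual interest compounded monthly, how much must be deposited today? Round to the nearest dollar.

Periodic rate = 5%/12 = 0.00416667; 150 periods.
P = 1,750/(1 + 0.05/12)^150 ≈ 1,750/1.865821656 ≈ 937.9246.

$938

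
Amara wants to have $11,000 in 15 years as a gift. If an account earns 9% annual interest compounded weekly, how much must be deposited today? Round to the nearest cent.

$2,854.97

Periodic rate = 9%/52 = 0.00173077; 780 periods.
P = 11,000/(1 + 0.09/52)^780 ≈ 11,000/3.8529268375 ≈ 2,854.9725.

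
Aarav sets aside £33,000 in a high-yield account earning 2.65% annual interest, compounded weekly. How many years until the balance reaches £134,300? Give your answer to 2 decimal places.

52.98 years

(1 + 0.000509615)^(52t) = 134,300/33,000 = 4.0697.
52t·ln(1 + 0.000509615) = ln(4.0697); 52t = 1.4036/0.000509486 ≈ 2754.8740.
t ≈ 52.9783 years.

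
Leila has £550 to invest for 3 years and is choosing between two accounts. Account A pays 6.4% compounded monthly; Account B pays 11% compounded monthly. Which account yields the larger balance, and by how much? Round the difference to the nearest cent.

Account B, by £97.80

A: (1 + 0.064/12)^36 ≈ 1.2110525, so 550 × 1.2110525 ≈ 666.0789.
B: (1 + 0.11/12)^36 ≈ 1.38887863, so 550 × 1.38887863 ≈ 763.8832.
Difference ≈ 97.8044 in favor of B.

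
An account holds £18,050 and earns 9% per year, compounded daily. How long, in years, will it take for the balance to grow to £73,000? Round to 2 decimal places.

15.53 years

(1 + 0.000246575)^(365t) = 73,000/18,050 = 4.0443.
365t·ln(1 + 0.000246575) = ln(4.0443); 365t = 1.3973/0.000246545 ≈ 5667.5822.
t ≈ 15.5276 years.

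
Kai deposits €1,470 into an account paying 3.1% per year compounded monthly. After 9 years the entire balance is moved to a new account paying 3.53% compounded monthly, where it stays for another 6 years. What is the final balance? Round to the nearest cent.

Phase 1: 1,470·(1 + 0.031/12)^108 ≈ 1,942.3579.
Phase 2: 1,942.3579·(1 + 0.0353/12)^72 ≈ 2,399.8152.

€2,399.82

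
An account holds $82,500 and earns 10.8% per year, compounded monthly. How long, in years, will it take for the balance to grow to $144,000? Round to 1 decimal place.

5.2 years

We need (1 + 0.009)^(12t) = 1.7455, so 12t = ln 1.7455 / ln 1.009 ≈ 62.1686.
t ≈ 62.1686/12 = 5.1807 years.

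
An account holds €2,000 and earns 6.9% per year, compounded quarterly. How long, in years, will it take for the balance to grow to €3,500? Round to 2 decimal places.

8.18 years

We need (1 + 0.01725)^(4t) = 1.75, so 4t = ln 1.75 / ln 1.01725 ≈ 32.7205.
t ≈ 32.7205/4 = 8.1801 years.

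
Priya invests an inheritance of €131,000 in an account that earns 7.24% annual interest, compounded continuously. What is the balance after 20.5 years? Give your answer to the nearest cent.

A = P·e^(rt) = 131,000·e^(0.0724·20.5) = 131,000·e^1.4842.
e^1.4842 ≈ 4.41143485286, so A ≈ 577,897.9657.

€577,897.97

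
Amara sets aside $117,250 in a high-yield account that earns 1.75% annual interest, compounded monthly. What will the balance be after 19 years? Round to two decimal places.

Periodic rate = 1.75%/12 = 0.00145833; periods = 12·19 = 228.
A = 117,250·(1 + 0.0175/12)^228 ≈ 117,250·1.39411218694 ≈ 163,459.6539.

$163,459.65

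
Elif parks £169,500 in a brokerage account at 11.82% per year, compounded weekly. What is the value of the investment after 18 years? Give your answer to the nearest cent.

Periodic rate = 11.82%/52 = 0.00227308; periods = 52·18 = 936.
A = 169,500·(1 + 0.1182/52)^936 ≈ 169,500·8.374451297798 ≈ 1,419,469.4950.

£1,419,469.49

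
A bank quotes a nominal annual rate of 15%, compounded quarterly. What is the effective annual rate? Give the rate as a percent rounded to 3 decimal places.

EAR = (1 + 15%/4)^4 − 1 = (1 + 0.0375)^4 − 1.
(1 + 0.0375)^4 ≈ 1.15865, so EAR ≈ 15.86504%.

15.865%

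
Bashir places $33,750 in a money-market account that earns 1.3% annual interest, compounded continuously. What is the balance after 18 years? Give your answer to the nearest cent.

$42,648.00

A = P·e^(rt) = 33,750·e^(0.013·18) = 33,750·e^0.234.
e^0.234 ≈ 1.2636444922, so A ≈ 42,648.0016.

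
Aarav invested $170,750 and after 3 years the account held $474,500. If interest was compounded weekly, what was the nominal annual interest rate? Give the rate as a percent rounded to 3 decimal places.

34.181%

The 156-period growth factor is 474,500/170,750 = 2.77892.
r/52 = 2.77892^(1/156) − 1 ≈ 0.00657318, so r ≈ 52·0.00657318 = 34.18055%.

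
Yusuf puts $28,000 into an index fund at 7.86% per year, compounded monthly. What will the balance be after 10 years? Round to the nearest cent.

$61,291.52

Growth factor = (1 + 0.00655)^120 ≈ 2.188982963.
A ≈ 28,000 × 2.188982963 ≈ 61,291.5230.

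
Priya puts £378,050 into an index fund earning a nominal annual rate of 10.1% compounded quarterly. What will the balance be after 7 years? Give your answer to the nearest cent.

Periodic rate = 10.1%/4 = 0.02525; periods = 4·7 = 28.
A = 378,050·(1 + 0.02525)^28 ≈ 378,050·2.01017460834 ≈ 759,946.5107.

£759,946.51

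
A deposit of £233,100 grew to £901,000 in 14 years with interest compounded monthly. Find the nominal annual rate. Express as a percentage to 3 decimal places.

9.696%

The 168-period growth factor is 901,000/233,100 = 3.86529.
r/12 = 3.86529^(1/168) − 1 ≈ 0.00808031, so r ≈ 12·0.00808031 = 9.69638%.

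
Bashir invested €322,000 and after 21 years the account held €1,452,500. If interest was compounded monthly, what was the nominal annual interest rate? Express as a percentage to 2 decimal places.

7.20%

(1 + r/12)^252 = 1,452,500/322,000 = 4.51087.
1 + r/12 = 4.51087^(1/252) ≈ 1.005996, so r/12 ≈ 0.00599604.
r ≈ 12·0.00599604 = 7.19525%.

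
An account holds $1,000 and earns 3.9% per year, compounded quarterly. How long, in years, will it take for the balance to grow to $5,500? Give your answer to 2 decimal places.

(1 + 0.00975)^(4t) = 5,500/1,000 = 5.5.
4t·ln(1 + 0.00975) = ln(5.5); 4t = 1.7047/0.00970278 ≈ 175.6970.
t ≈ 43.9242 years.

43.92 years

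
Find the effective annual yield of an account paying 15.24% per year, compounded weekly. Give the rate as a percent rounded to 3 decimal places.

One year is 52 periods at 0.00293077 each: (1 + 0.00293077)^52 ≈ 1.164366.
EAR = 1.164366 − 1 ≈ 16.43664%.

16.437%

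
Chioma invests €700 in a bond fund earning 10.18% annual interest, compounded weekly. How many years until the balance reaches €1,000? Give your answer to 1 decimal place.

We need (1 + 0.00195769)^(52t) = 1.4286, so 52t = ln 1.4286 / ln 1.001958 ≈ 182.3698.
t ≈ 182.3698/52 = 3.5071 years.

3.5 years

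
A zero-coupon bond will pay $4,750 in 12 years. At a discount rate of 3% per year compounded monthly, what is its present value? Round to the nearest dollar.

$3,315

Growth factor = (1 + 0.0025)^144 ≈ 1.432685634.
P = 4,750/1.432685634 ≈ 3,315.4517.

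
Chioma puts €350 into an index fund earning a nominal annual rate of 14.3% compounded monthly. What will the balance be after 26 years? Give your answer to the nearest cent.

Growth factor = (1 + 0.143/12)^312 ≈ 40.286698503.
A ≈ 350 × 40.286698503 ≈ 14,100.3445.

€14,100.34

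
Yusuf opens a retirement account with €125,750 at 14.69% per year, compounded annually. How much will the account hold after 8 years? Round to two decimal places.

€376,454.43

Growth factor = (1 + 0.1469)^8 ≈ 2.99367342364.
A ≈ 125,750 × 2.99367342364 ≈ 376,454.4330.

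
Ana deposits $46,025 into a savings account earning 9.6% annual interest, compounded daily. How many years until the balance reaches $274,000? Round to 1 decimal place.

18.6 years

We need (1 + 0.000263014)^(365t) = 5.9533, so 365t = ln 5.9533 / ln 1.000263 ≈ 6783.5933.
t ≈ 6783.5933/365 = 18.5852 years.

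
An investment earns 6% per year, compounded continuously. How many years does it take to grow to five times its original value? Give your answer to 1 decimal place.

e^(0.06t) = 5, so 0.06t = ln 5 ≈ 1.6094.
t ≈ 1.6094/0.06 ≈ 26.8240.

26.8 years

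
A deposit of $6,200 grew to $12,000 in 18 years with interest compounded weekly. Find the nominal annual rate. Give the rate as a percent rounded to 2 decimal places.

(1 + r/52)^936 = 12,000/6,200 = 1.93548.
1 + r/52 = 1.93548^(1/936) ≈ 1.000706, so r/52 ≈ 0.000705759.
r ≈ 52·0.000705759 = 3.66995%.

3.67%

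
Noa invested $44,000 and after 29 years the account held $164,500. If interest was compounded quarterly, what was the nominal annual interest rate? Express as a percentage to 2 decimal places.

4.57%

The 116-period growth factor is 164,500/44,000 = 3.73864.
r/4 = 3.73864^(1/116) − 1 ≈ 0.0114331, so r ≈ 4·0.0114331 = 4.57326%.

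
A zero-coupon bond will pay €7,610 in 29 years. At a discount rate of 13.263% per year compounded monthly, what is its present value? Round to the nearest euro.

Periodic rate = 13.263%/12 = 0.0110525; 348 periods.
P = 7,610/(1 + 0.0110525)^348 ≈ 7,610/45.84058714 ≈ 166.0101.

€166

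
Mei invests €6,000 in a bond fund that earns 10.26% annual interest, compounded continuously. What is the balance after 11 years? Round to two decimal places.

A = P·e^(rt) = 6,000·e^(0.1026·11) = 6,000·e^1.1286.
e^1.1286 ≈ 3.0913256134, so A ≈ 18,547.9537.

€18,547.95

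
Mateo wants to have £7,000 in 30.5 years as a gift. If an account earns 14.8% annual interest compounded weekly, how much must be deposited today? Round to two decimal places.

£77.18

Periodic rate = 14.8%/52 = 0.00284615; 1586 periods.
P = 7,000/(1 + 0.148/52)^1586 ≈ 7,000/90.70281504 ≈ 77.1751.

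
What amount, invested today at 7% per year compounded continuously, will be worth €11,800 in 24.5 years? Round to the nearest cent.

€2,123.57

P = A·e^(−rt) = 11,800·e^(−1.715).
e^(−1.715) ≈ 0.17996372071, so P ≈ 2,123.5719.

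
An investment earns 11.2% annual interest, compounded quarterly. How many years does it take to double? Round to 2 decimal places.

(1 + 0.028)^(4t) = 2.
4t = ln 2 / ln(1 + 0.028) ≈ 0.69315/0.0276152 ≈ 25.1002.
t ≈ 6.2751.

6.28 years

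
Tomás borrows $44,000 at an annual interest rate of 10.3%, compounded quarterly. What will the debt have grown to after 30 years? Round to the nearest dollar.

$929,899

Growth factor = (1 + 0.02575)^120 ≈ 21.1340668427.
A ≈ 44,000 × 21.1340668427 ≈ 929,898.9411.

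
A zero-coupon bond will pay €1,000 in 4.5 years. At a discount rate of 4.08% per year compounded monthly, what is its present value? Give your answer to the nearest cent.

€832.53

Periodic rate = 4.08%/12 = 0.0034; 54 periods.
P = 1,000/(1 + 0.0034)^54 ≈ 1,000/1.201161 ≈ 832.5279.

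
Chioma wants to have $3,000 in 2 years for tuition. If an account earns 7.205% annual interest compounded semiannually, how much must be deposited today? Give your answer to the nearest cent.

$2,604.00

Growth factor = (1 + 0.036025)^4 ≈ 1.152075501.
P = 3,000/1.152075501 ≈ 2,603.9960.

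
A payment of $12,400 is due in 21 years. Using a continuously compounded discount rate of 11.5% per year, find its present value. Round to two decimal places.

P = A·e^(−rt) = 12,400·e^(−2.415).
e^(−2.415) ≈ 0.089367338922, so P ≈ 1,108.1550.

$1,108.16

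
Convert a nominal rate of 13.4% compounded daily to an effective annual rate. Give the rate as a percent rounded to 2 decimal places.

14.34%

One year is 365 periods at 0.000367123 each: (1 + 0.000367123)^365 ≈ 1.143365.
EAR = 1.143365 − 1 ≈ 14.33647%.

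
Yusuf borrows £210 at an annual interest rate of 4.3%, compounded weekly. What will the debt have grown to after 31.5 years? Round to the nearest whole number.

£813

Periodic rate = 4.3%/52 = 0.000826923; periods = 52·31.5 = 1638.
A = 210·(1 + 0.043/52)^1638 ≈ 210·3.87265483 ≈ 813.2575.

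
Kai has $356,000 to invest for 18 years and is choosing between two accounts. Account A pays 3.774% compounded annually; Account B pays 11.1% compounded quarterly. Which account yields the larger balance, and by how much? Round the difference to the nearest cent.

Account B, by $1,861,257.09

A: (1 + 0.03774)^18 ≈ 1.94802276228, so 356,000 × 1.94802276228 ≈ 693,496.1034.
B: (1 + 0.02775)^72 ≈ 7.176273012846, so 356,000 × 7.176273012846 ≈ 2,554,753.1926.
Difference ≈ 1,861,257.0892 in favor of B.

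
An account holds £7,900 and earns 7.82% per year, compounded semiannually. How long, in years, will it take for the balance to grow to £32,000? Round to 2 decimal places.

18.24 years

(1 + 0.0391)^(2t) = 32,000/7,900 = 4.0506.
2t·ln(1 + 0.0391) = ln(4.0506); 2t = 1.3989/0.038355 ≈ 36.4718.
t ≈ 18.2359 years.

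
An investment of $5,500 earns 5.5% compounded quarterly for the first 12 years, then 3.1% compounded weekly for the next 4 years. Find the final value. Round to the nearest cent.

After 12 years at 5.5%: 5,500 × 1.9261123971 ≈ 10,593.6182.
Then 4 years at 3.1%: 10,593.6182 × 1.1319740473 ≈ 11,991.7009.

$11,991.70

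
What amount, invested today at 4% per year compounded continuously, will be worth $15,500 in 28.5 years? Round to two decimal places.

$4,957.19

P = A·e^(−rt) = 15,500·e^(−1.14).
e^(−1.14) ≈ 0.31981902182, so P ≈ 4,957.1948.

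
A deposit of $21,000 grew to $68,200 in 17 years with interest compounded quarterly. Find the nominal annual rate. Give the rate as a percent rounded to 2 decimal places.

The 68-period growth factor is 68,200/21,000 = 3.24762.
r/4 = 3.24762^(1/68) − 1 ≈ 0.0174733, so r ≈ 4·0.0174733 = 6.98931%.

6.99%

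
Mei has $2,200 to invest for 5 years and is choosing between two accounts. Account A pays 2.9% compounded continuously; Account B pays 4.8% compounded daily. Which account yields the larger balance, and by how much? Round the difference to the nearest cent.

A: e^(0.029·5) = e^0.145 ≈ 1.15603957, so 2,200 × 1.15603957 ≈ 2,543.2871.
B: (1 + 0.048/365)^1825 ≈ 1.271229091, so 2,200 × 1.271229091 ≈ 2,796.7040.
Difference ≈ 253.4169 in favor of B.

Account B, by $253.42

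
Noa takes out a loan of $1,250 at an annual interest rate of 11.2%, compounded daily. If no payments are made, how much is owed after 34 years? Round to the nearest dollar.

$56,292

Periodic rate = 11.2%/365 = 0.000306849; periods = 365·34 = 12410.
A = 1,250·(1 + 0.112/365)^12410 ≈ 1,250·45.033915262 ≈ 56,292.3941.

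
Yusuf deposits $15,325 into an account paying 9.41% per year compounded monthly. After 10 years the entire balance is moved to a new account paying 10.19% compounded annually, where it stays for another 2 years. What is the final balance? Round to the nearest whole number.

Phase 1: 15,325·(1 + 0.0941/12)^120 ≈ 39,127.0934.
Phase 2: 39,127.0934·(1 + 0.1019)^2 ≈ 47,507.4755.

$47,507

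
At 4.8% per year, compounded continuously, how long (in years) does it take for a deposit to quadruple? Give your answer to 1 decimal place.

e^(0.048t) = 4, so 0.048t = ln 4 ≈ 1.3863.
t ≈ 1.3863/0.048 ≈ 28.8811.

28.9 years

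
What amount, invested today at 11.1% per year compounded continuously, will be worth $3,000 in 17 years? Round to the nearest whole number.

$455

P = A·e^(−rt) = 3,000·e^(−1.887).
e^(−1.887) ≈ 0.1515257048, so P ≈ 454.5771.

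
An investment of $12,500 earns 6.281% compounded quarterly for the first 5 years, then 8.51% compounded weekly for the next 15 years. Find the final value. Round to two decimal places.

After 5 years at 6.281%: 12,500 × 1.3656217594 ≈ 17,070.2720.
Then 15 years at 8.51%: 17,070.2720 × 3.580335881 ≈ 61,117.3073.

$61,117.31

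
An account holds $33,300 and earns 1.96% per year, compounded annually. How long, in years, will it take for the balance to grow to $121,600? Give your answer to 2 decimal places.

(1 + 0.0196)^t = 121,600/33,300 = 3.6517.
t·ln(1 + 0.0196) = ln(3.6517); t = 1.2952/0.0194104 ≈ 66.7261.

66.73 years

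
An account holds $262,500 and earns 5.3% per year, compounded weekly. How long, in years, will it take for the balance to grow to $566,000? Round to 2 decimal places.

14.50 years

(1 + 0.00101923)^(52t) = 566,000/262,500 = 2.1562.
52t·ln(1 + 0.00101923) = ln(2.1562); 52t = 0.76834/0.00101871 ≈ 754.2301.
t ≈ 14.5044 years.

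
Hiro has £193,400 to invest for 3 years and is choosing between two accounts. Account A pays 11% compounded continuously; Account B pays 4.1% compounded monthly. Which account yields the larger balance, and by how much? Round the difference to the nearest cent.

A: e^(0.11·3) = e^0.33 ≈ 1.39096812846, so 193,400 × 1.39096812846 ≈ 269,013.2360.
B: (1 + 0.041/12)^36 ≈ 1.13064735859, so 193,400 × 1.13064735859 ≈ 218,667.1992.
Difference ≈ 50,346.0369 in favor of A.

Account A, by £50,346.04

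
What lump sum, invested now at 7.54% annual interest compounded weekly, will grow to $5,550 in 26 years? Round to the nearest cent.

Periodic rate = 7.54%/52 = 0.00145; 1352 periods.
P = 5,550/(1 + 0.00145)^1352 ≈ 5,550/7.092090028 ≈ 782.5620.

$782.56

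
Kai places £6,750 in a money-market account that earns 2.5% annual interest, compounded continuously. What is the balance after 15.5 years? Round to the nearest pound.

£9,945

A = P·e^(rt) = 6,750·e^(0.025·15.5) = 6,750·e^0.3875.
e^0.3875 ≈ 1.473292954, so A ≈ 9,944.7274.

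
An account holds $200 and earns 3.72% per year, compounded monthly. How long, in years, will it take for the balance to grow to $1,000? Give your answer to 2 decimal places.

43.33 years

We need (1 + 0.0031)^(12t) = 5, so 12t = ln 5 / ln 1.0031 ≈ 519.9778.
t ≈ 519.9778/12 = 43.3315 years.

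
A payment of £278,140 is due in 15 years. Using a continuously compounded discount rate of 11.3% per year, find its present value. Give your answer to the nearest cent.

P = A·e^(−rt) = 278,140·e^(−1.695).
e^(−1.695) ≈ 0.183599229028, so P ≈ 51,066.2896.

£51,066.29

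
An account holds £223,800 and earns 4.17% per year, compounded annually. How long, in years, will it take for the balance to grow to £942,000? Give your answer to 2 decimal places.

35.18 years

We need (1 + 0.0417)^t = 4.2091, so t = ln 4.2091 / ln 1.0417 ≈ 35.1802.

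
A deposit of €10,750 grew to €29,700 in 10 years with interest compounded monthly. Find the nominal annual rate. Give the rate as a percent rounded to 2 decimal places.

(1 + r/12)^120 = 29,700/10,750 = 2.76279.
1 + r/12 = 2.76279^(1/120) ≈ 1.008505, so r/12 ≈ 0.00850464.
r ≈ 12·0.00850464 = 10.20557%.

10.21%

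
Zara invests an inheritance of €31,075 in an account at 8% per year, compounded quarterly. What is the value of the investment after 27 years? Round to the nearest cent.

Periodic rate = 8%/4 = 0.02; periods = 4·27 = 108.
A = 31,075·(1 + 0.02)^108 ≈ 31,075·8.48825758649 ≈ 263,772.6045.

€263,772.60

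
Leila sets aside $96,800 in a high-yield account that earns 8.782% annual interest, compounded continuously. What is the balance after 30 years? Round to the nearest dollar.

A = P·e^(rt) = 96,800·e^(0.08782·30) = 96,800·e^2.6346.
e^2.6346 ≈ 13.93773625349, so A ≈ 1,349,172.8693.

$1,349,173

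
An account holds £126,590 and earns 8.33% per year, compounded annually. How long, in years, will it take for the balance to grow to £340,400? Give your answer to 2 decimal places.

12.36 years

(1 + 0.0833)^t = 340,400/126,590 = 2.689.
t·ln(1 + 0.0833) = ln(2.689); t = 0.98917/0.0800119 ≈ 12.3628.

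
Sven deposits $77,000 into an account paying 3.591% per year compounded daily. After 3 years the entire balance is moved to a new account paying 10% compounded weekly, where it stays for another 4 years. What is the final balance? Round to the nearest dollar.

After 3 years at 3.591%: 77,000 × 1.11374109128 ≈ 85,758.0640.
Then 4 years at 10%: 85,758.0640 × 1.49125176351 ≈ 127,886.8642.

$127,887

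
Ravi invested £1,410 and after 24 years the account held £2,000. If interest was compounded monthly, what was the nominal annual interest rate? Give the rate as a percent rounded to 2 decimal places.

(1 + r/12)^288 = 2,000/1,410 = 1.41844.
1 + r/12 = 1.41844^(1/288) ≈ 1.001214, so r/12 ≈ 0.00121448.
r ≈ 12·0.00121448 = 1.45737%.

1.46%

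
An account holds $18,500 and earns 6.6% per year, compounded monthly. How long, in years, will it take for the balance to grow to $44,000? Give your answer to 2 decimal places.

We need (1 + 0.0055)^(12t) = 2.3784, so 12t = ln 2.3784 / ln 1.0055 ≈ 157.9635.
t ≈ 157.9635/12 = 13.1636 years.

13.16 years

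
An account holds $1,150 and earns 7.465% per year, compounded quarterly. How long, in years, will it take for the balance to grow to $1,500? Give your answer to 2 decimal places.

(1 + 0.0186625)^(4t) = 1,500/1,150 = 1.3043.
4t·ln(1 + 0.0186625) = ln(1.3043); 4t = 0.2657/0.0184905 ≈ 14.3697.
t ≈ 3.5924 years.

3.59 years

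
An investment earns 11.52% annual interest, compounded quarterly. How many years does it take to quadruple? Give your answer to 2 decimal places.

(1 + 0.0288)^(4t) = 4.
4t = ln 4 / ln(1 + 0.0288) ≈ 1.3863/0.0283931 ≈ 48.8251.
t ≈ 12.2063.

12.21 years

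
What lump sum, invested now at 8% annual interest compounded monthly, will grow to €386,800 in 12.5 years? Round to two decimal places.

Growth factor = (1 + 0.08/12)^150 ≈ 2.70927591133.
P = 386,800/2.70927591133 ≈ 142,768.7739.

€142,768.77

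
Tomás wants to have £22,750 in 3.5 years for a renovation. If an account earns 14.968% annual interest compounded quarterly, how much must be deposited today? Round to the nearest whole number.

£13,602

Growth factor = (1 + 0.03742)^14 ≈ 1.6724942316.
P = 22,750/1.6724942316 ≈ 13,602.4385.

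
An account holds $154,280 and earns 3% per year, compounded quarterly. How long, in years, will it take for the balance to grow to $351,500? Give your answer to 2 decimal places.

27.55 years

We need (1 + 0.0075)^(4t) = 2.2783, so 4t = ln 2.2783 / ln 1.0075 ≈ 110.2033.
t ≈ 110.2033/4 = 27.5508 years.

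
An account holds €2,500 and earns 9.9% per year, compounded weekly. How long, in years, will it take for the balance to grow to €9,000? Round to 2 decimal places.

(1 + 0.00190385)^(52t) = 9,000/2,500 = 3.6.
52t·ln(1 + 0.00190385) = ln(3.6); 52t = 1.2809/0.00190204 ≈ 673.4540.
t ≈ 12.9510 years.

12.95 years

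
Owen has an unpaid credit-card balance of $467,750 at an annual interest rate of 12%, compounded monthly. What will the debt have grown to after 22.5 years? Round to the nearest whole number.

Growth factor = (1 + 0.01)^270 ≈ 14.68151662758.
A ≈ 467,750 × 14.68151662758 ≈ 6,867,279.4026.

$6,867,279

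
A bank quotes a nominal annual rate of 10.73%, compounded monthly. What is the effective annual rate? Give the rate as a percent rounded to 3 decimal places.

One year is 12 periods at 0.00894167 each: (1 + 0.00894167)^12 ≈ 1.112737.
EAR = 1.112737 − 1 ≈ 11.27374%.

11.274%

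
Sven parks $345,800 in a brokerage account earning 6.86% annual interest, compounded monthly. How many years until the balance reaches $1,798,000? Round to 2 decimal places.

(1 + 0.00571667)^(12t) = 1,798,000/345,800 = 5.1995.
12t·ln(1 + 0.00571667) = ln(5.1995); 12t = 1.6486/0.00570039 ≈ 289.2030.
t ≈ 24.1003 years.

24.10 years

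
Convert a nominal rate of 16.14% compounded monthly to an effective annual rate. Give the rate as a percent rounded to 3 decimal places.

17.389%

EAR = (1 + 16.14%/12)^12 − 1 = (1 + 0.01345)^12 − 1.
(1 + 0.01345)^12 ≈ 1.173891, so EAR ≈ 17.38914%.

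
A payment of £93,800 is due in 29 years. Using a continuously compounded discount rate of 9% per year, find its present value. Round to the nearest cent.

£6,897.54

P = A·e^(−rt) = 93,800·e^(−2.61).
e^(−2.61) ≈ 0.073534543763, so P ≈ 6,897.5402.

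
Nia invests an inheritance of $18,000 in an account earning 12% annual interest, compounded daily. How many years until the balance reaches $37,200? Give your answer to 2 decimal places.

We need (1 + 0.000328767)^(365t) = 2.0667, so 365t = ln 2.0667 / ln 1.000329 ≈ 2208.4213.
t ≈ 2208.4213/365 = 6.0505 years.

6.05 years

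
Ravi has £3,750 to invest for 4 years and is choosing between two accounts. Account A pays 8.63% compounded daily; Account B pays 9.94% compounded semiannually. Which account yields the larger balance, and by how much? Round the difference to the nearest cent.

Account B, by £232.00

Account A growth factor: (1 + 0.0863/365)^1460 ≈ 1.412214722; balance ≈ 5,295.8052.
Account B growth factor: (1 + 0.0497)^8 ≈ 1.474081778; balance ≈ 5,527.8067.
Account B is larger by 232.0015.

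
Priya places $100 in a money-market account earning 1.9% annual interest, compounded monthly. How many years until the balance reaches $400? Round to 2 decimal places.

73.02 years

We need (1 + 0.00158333)^(12t) = 4, so 12t = ln 4 / ln 1.001583 ≈ 876.2473.
t ≈ 876.2473/12 = 73.0206 years.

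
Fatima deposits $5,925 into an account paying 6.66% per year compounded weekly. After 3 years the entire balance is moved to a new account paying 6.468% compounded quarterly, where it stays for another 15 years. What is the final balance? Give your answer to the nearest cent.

$18,940.31

Phase 1: 5,925·(1 + 0.0666/52)^156 ≈ 7,234.4392.
Phase 2: 7,234.4392·(1 + 0.01617)^60 ≈ 18,940.3076.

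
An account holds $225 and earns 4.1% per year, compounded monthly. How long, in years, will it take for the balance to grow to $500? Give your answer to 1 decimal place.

19.5 years

We need (1 + 0.00341667)^(12t) = 2.2222, so 12t = ln 2.2222 / ln 1.003417 ≈ 234.1086.
t ≈ 234.1086/12 = 19.5090 years.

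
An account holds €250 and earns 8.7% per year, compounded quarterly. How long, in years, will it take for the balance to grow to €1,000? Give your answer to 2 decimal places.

(1 + 0.02175)^(4t) = 1,000/250 = 4.
4t·ln(1 + 0.02175) = ln(4); 4t = 1.3863/0.0215168 ≈ 64.4283.
t ≈ 16.1071 years.

16.11 years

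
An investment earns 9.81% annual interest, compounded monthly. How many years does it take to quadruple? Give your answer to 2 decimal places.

(1 + 0.008175)^(12t) = 4.
12t = ln 4 / ln(1 + 0.008175) ≈ 1.3863/0.00814177 ≈ 170.2695.
t ≈ 14.1891.

14.19 years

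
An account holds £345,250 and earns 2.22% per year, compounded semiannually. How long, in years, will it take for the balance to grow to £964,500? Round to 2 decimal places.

(1 + 0.0111)^(2t) = 964,500/345,250 = 2.7936.
2t·ln(1 + 0.0111) = ln(2.7936); 2t = 1.0273/0.0110388 ≈ 93.0660.
t ≈ 46.5330 years.

46.53 years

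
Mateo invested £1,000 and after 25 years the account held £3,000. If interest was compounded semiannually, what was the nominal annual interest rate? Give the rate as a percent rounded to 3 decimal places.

The 50-period growth factor is 3,000/1,000 = 3.
r/2 = 3^(1/50) − 1 ≈ 0.0222154, so r ≈ 2·0.0222154 = 4.44308%.

4.443%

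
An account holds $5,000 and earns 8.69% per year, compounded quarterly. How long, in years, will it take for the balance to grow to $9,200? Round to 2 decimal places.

(1 + 0.021725)^(4t) = 9,200/5,000 = 1.84.
4t·ln(1 + 0.021725) = ln(1.84); 4t = 0.60977/0.0214924 ≈ 28.3713.
t ≈ 7.0928 years.

7.09 years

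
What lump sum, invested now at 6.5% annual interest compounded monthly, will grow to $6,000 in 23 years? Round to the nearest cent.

$1,350.93

Growth factor = (1 + 0.065/12)^276 ≈ 4.441382064.
P = 6,000/4.441382064 ≈ 1,350.9308.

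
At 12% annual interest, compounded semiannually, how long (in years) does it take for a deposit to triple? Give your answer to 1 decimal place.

9.4 years

(1 + 0.06)^(2t) = 3.
2t = ln 3 / ln(1 + 0.06) ≈ 1.0986/0.0582689 ≈ 18.8542.
t ≈ 9.4271.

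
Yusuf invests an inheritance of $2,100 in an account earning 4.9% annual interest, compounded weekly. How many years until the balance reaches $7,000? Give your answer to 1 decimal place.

24.6 years

We need (1 + 0.000942308)^(52t) = 3.3333, so 52t = ln 3.3333 / ln 1.000942 ≈ 1278.2873.
t ≈ 1278.2873/52 = 24.5824 years.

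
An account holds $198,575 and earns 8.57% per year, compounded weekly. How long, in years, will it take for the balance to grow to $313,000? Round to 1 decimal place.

5.3 years

(1 + 0.00164808)^(52t) = 313,000/198,575 = 1.5762.
52t·ln(1 + 0.00164808) = ln(1.5762); 52t = 0.45504/0.00164672 ≈ 276.3288.
t ≈ 5.3140 years.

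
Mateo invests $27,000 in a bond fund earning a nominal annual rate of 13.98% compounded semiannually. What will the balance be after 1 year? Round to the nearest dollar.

$30,907

Periodic rate = 13.98%/2 = 0.0699; periods = 2·1 = 2.
A = 27,000·(1 + 0.0699)^2 ≈ 27,000·1.14468601 ≈ 30,906.5223.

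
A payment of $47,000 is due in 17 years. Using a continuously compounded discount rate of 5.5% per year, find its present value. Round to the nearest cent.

$18,451.54

P = A·e^(−rt) = 47,000·e^(−0.935).
e^(−0.935) ≈ 0.39258586553, so P ≈ 18,451.5357.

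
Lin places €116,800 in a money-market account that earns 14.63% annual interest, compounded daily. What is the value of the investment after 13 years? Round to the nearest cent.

€782,099.53

Growth factor = (1 + 0.1463/365)^4745 ≈ 6.69605763293.
A ≈ 116,800 × 6.69605763293 ≈ 782,099.5315.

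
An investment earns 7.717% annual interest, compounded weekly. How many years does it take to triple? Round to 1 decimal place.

(1 + 0.00148404)^(52t) = 3.
52t = ln 3 / ln(1 + 0.00148404) ≈ 1.0986/0.00148294 ≈ 740.8348.
t ≈ 14.2468.

14.2 years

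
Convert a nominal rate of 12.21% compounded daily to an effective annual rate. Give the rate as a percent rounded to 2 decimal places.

12.98%

EAR = (1 + 12.21%/365)^365 − 1 = (1 + 0.000334521)^365 − 1.
(1 + 0.000334521)^365 ≈ 1.129844, so EAR ≈ 12.98440%.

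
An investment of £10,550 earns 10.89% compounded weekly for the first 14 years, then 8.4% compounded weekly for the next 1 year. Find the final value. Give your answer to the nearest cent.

Phase 1: 10,550·(1 + 0.1089/52)^728 ≈ 48,382.1843.
Phase 2: 48,382.1843·(1 + 0.084/52)^52 ≈ 52,618.2954.

£52,618.30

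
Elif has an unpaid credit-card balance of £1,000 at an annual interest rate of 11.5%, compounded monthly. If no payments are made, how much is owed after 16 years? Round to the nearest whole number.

Periodic rate = 11.5%/12 = 0.00958333; periods = 12·16 = 192.
A = 1,000·(1 + 0.115/12)^192 ≈ 1,000·6.241616855 ≈ 6,241.6169.

£6,242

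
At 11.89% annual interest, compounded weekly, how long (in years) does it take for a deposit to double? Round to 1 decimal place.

(1 + 0.00228654)^(52t) = 2.
52t = ln 2 / ln(1 + 0.00228654) ≈ 0.69315/0.00228393 ≈ 303.4890.
t ≈ 5.8363.

5.8 years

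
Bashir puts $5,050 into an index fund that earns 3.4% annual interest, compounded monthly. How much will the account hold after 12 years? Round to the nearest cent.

Growth factor = (1 + 0.034/12)^144 ≈ 1.502939849.
A ≈ 5,050 × 1.502939849 ≈ 7,589.8462.

$7,589.85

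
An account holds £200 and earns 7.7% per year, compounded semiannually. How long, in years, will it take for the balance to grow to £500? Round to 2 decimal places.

12.13 years

We need (1 + 0.0385)^(2t) = 2.5, so 2t = ln 2.5 / ln 1.0385 ≈ 24.2550.
t ≈ 24.2550/2 = 12.1275 years.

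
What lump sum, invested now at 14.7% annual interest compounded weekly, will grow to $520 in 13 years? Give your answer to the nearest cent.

$77.13

Periodic rate = 14.7%/52 = 0.00282692; 676 periods.
P = 520/(1 + 0.147/52)^676 ≈ 520/6.74164496 ≈ 77.1325.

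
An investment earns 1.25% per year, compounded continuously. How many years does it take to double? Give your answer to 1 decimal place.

55.5 years

e^(0.0125t) = 2, so 0.0125t = ln 2 ≈ 0.69315.
t ≈ 0.69315/0.0125 ≈ 55.4518.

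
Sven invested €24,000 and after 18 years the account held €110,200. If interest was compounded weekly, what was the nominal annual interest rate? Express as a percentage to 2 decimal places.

8.47%

(1 + r/52)^936 = 110,200/24,000 = 4.59167.
1 + r/52 = 4.59167^(1/936) ≈ 1.00163, so r/52 ≈ 0.00162979.
r ≈ 52·0.00162979 = 8.47492%.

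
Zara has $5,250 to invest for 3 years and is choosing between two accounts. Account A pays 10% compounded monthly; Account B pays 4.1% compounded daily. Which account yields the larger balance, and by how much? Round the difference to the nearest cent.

Account A, by $1,140.85

A: (1 + 0.1/12)^36 ≈ 1.348181842, so 5,250 × 1.348181842 ≈ 7,077.9547.
B: (1 + 0.041/365)^1095 ≈ 1.130876609, so 5,250 × 1.130876609 ≈ 5,937.1022.
Difference ≈ 1,140.8525 in favor of A.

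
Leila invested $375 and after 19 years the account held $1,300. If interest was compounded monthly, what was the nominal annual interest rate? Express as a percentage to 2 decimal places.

(1 + r/12)^228 = 1,300/375 = 3.46667.
1 + r/12 = 3.46667^(1/228) ≈ 1.005467, so r/12 ≈ 0.0054675.
r ≈ 12·0.0054675 = 6.56099%.

6.56%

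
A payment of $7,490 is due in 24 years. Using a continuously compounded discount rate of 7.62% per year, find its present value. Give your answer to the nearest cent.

P = A·e^(−rt) = 7,490·e^(−1.8288).
e^(−1.8288) ≈ 0.1606061796, so P ≈ 1,202.9403.

$1,202.94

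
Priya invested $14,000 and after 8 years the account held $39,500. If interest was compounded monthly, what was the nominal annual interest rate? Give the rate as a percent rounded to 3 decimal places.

13.036%

The 96-period growth factor is 39,500/14,000 = 2.82143.
r/12 = 2.82143^(1/96) − 1 ≈ 0.0108632, so r ≈ 12·0.0108632 = 13.03584%.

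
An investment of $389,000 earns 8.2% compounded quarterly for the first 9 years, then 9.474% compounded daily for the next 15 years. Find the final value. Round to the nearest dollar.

Phase 1: 389,000·(1 + 0.0205)^36 ≈ 807,640.1991.
Phase 2: 807,640.1991·(1 + 0.09474/365)^5475 ≈ 3,344,365.4772.

$3,344,365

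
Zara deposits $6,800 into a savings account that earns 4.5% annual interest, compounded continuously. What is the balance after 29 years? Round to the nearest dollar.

A = P·e^(rt) = 6,800·e^(0.045·29) = 6,800·e^1.305.
e^1.305 ≈ 3.6876890937, so A ≈ 25,076.2858.

$25,076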